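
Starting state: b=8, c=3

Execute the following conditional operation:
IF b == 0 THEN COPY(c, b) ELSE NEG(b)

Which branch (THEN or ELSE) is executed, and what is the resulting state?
Branch: ELSE, Final state: b=-8, c=3

Evaluating condition: b == 0
b = 8
Condition is False, so ELSE branch executes
After NEG(b): b=-8, c=3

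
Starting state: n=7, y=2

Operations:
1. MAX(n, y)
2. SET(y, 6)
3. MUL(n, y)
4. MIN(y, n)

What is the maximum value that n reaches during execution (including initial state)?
42

Values of n at each step:
Initial: n = 7
After step 1: n = 7
After step 2: n = 7
After step 3: n = 42 ← maximum
After step 4: n = 42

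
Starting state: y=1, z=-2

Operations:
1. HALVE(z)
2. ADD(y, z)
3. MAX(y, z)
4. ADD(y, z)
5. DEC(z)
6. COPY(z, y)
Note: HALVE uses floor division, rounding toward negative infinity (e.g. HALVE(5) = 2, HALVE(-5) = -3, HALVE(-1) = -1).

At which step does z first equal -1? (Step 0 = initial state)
Step 1

Tracing z:
Initial: z = -2
After step 1: z = -1 ← first occurrence
After step 2: z = -1
After step 3: z = -1
After step 4: z = -1
After step 5: z = -2
After step 6: z = -1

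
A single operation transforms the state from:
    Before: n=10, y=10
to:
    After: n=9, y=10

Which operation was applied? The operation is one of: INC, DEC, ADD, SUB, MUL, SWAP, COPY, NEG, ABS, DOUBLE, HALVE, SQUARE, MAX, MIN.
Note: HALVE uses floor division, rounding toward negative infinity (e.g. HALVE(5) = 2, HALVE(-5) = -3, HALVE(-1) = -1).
DEC(n)

Analyzing the change:
Before: n=10, y=10
After: n=9, y=10
Variable n changed from 10 to 9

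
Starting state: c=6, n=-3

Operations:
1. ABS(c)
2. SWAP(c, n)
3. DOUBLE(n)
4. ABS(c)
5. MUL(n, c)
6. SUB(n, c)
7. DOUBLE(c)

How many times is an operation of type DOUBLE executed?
2

Counting DOUBLE operations:
Step 3: DOUBLE(n) ← DOUBLE
Step 7: DOUBLE(c) ← DOUBLE
Total: 2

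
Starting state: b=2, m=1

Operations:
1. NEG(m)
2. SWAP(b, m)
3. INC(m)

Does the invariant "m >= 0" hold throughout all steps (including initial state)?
No, violated after step 1

The invariant is violated after step 1.

State at each step:
Initial: b=2, m=1
After step 1: b=2, m=-1
After step 2: b=-1, m=2
After step 3: b=-1, m=3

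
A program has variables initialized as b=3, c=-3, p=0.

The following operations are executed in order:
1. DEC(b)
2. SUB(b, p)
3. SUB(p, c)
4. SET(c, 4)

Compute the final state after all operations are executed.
{b: 2, c: 4, p: 3}

Step-by-step execution:
Initial: b=3, c=-3, p=0
After step 1 (DEC(b)): b=2, c=-3, p=0
After step 2 (SUB(b, p)): b=2, c=-3, p=0
After step 3 (SUB(p, c)): b=2, c=-3, p=3
After step 4 (SET(c, 4)): b=2, c=4, p=3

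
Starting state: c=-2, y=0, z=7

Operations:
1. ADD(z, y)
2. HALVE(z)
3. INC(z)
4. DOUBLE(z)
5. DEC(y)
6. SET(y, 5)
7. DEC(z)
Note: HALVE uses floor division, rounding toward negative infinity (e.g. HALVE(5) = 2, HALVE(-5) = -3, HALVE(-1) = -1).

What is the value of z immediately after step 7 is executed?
z = 7

Tracing z through execution:
Initial: z = 7
After step 1 (ADD(z, y)): z = 7
After step 2 (HALVE(z)): z = 3
After step 3 (INC(z)): z = 4
After step 4 (DOUBLE(z)): z = 8
After step 5 (DEC(y)): z = 8
After step 6 (SET(y, 5)): z = 8
After step 7 (DEC(z)): z = 7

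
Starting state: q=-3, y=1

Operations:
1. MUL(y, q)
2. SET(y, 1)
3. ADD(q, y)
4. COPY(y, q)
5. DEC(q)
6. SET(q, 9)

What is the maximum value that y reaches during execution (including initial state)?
1

Values of y at each step:
Initial: y = 1 ← maximum
After step 1: y = -3
After step 2: y = 1
After step 3: y = 1
After step 4: y = -2
After step 5: y = -2
After step 6: y = -2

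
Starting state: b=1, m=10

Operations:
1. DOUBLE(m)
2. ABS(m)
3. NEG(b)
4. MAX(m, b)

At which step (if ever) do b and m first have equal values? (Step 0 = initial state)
Never

b and m never become equal during execution.

Comparing values at each step:
Initial: b=1, m=10
After step 1: b=1, m=20
After step 2: b=1, m=20
After step 3: b=-1, m=20
After step 4: b=-1, m=20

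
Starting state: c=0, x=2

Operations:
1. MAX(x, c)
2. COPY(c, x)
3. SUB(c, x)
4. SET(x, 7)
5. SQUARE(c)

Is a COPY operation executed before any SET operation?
Yes

First COPY: step 2
First SET: step 4
Since 2 < 4, COPY comes first.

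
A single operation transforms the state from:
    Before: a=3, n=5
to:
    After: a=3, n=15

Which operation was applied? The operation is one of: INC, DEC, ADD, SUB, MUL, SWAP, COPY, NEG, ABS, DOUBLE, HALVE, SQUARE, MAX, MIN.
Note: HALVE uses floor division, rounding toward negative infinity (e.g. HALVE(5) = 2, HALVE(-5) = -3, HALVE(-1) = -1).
MUL(n, a)

Analyzing the change:
Before: a=3, n=5
After: a=3, n=15
Variable n changed from 5 to 15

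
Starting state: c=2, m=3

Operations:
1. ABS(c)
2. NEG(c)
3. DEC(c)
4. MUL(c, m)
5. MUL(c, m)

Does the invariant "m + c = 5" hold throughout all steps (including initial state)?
No, violated after step 2

The invariant is violated after step 2.

State at each step:
Initial: c=2, m=3
After step 1: c=2, m=3
After step 2: c=-2, m=3
After step 3: c=-3, m=3
After step 4: c=-9, m=3
After step 5: c=-27, m=3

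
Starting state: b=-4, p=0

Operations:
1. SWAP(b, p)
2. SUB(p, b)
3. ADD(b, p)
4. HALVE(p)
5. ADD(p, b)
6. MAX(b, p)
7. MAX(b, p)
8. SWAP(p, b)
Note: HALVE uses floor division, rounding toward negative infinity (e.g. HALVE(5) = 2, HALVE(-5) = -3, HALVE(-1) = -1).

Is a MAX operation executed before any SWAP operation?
No

First MAX: step 6
First SWAP: step 1
Since 6 > 1, SWAP comes first.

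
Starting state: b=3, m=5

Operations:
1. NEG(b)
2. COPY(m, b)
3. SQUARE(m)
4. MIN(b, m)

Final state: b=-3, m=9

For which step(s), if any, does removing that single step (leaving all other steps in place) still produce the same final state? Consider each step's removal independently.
Step(s) 4

Testing removal of each single step:
Without step 1: final = b=3, m=9 (different)
Without step 2: final = b=-3, m=25 (different)
Without step 3: final = b=-3, m=-3 (different)
Without step 4: final = b=-3, m=9 (same)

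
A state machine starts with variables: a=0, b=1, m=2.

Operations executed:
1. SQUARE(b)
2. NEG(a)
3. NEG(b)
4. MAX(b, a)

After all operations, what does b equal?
b = 0

Tracing execution:
Step 1: SQUARE(b) → b = 1
Step 2: NEG(a) → b = 1
Step 3: NEG(b) → b = -1
Step 4: MAX(b, a) → b = 0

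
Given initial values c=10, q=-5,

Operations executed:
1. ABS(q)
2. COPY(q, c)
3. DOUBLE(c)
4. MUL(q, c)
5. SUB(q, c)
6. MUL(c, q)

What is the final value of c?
c = 3600

Tracing execution:
Step 1: ABS(q) → c = 10
Step 2: COPY(q, c) → c = 10
Step 3: DOUBLE(c) → c = 20
Step 4: MUL(q, c) → c = 20
Step 5: SUB(q, c) → c = 20
Step 6: MUL(c, q) → c = 3600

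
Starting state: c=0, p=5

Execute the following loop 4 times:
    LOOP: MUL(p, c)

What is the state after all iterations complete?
c=0, p=0

Iteration trace:
Start: c=0, p=5
After iteration 1: c=0, p=0
After iteration 2: c=0, p=0
After iteration 3: c=0, p=0
After iteration 4: c=0, p=0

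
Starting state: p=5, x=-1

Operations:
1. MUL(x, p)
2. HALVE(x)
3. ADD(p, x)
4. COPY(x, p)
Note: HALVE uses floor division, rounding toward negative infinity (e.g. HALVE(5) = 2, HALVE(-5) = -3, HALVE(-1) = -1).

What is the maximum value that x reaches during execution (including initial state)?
2

Values of x at each step:
Initial: x = -1
After step 1: x = -5
After step 2: x = -3
After step 3: x = -3
After step 4: x = 2 ← maximum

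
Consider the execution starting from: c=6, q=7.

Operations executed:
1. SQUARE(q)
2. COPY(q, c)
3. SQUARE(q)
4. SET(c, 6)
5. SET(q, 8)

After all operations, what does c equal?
c = 6

Tracing execution:
Step 1: SQUARE(q) → c = 6
Step 2: COPY(q, c) → c = 6
Step 3: SQUARE(q) → c = 6
Step 4: SET(c, 6) → c = 6
Step 5: SET(q, 8) → c = 6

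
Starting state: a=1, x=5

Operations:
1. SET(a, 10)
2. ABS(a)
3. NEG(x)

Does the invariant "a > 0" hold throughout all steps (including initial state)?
Yes

The invariant holds at every step.

State at each step:
Initial: a=1, x=5
After step 1: a=10, x=5
After step 2: a=10, x=5
After step 3: a=10, x=-5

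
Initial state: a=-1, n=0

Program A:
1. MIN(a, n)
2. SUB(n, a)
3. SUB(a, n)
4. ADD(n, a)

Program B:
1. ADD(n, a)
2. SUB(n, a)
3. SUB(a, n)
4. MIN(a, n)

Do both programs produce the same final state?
No

Program A final state: a=-2, n=-1
Program B final state: a=-1, n=0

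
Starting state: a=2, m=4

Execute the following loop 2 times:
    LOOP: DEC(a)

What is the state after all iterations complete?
a=0, m=4

Iteration trace:
Start: a=2, m=4
After iteration 1: a=1, m=4
After iteration 2: a=0, m=4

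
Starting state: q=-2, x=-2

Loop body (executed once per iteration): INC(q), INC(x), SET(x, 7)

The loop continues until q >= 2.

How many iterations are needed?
4

Tracing iterations:
Initial: q=-2, x=-2
After iteration 1: q=-1, x=7
After iteration 2: q=0, x=7
After iteration 3: q=1, x=7
After iteration 4: q=2, x=7
q >= 2 now holds, so the loop exits after 4 iterations.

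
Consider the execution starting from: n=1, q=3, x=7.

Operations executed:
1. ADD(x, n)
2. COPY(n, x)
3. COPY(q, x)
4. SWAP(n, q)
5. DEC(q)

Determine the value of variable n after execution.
n = 8

Tracing execution:
Step 1: ADD(x, n) → n = 1
Step 2: COPY(n, x) → n = 8
Step 3: COPY(q, x) → n = 8
Step 4: SWAP(n, q) → n = 8
Step 5: DEC(q) → n = 8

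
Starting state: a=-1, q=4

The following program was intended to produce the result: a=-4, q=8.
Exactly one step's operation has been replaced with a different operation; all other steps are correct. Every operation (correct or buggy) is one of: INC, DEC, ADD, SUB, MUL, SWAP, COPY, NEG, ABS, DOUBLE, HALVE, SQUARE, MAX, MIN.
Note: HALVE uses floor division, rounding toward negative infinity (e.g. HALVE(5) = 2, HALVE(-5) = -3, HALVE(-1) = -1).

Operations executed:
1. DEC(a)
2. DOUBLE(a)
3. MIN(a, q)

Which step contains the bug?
Step 3

Trace with buggy code:
Initial: a=-1, q=4
After step 1: a=-2, q=4
After step 2: a=-4, q=4
After step 3: a=-4, q=4
Actual final a=-4, q=4 ≠ expected a=-4, q=8.
Step 3 is the only position where a single-operation replacement can produce the expected result.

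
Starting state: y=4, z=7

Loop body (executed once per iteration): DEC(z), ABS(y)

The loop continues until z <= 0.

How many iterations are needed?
7

Tracing iterations:
Initial: y=4, z=7
After iteration 1: y=4, z=6
After iteration 2: y=4, z=5
After iteration 3: y=4, z=4
After iteration 4: y=4, z=3
After iteration 5: y=4, z=2
After iteration 6: y=4, z=1
After iteration 7: y=4, z=0
z <= 0 now holds, so the loop exits after 7 iterations.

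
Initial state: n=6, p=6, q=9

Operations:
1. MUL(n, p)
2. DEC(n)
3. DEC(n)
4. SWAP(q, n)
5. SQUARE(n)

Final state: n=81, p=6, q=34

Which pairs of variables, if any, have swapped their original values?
None

Comparing initial and final values:
p: 6 → 6
n: 6 → 81
q: 9 → 34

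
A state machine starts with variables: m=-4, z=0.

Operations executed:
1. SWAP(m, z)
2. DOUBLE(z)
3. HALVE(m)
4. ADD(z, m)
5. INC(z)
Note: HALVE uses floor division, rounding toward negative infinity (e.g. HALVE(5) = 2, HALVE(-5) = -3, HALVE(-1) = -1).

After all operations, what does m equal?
m = 0

Tracing execution:
Step 1: SWAP(m, z) → m = 0
Step 2: DOUBLE(z) → m = 0
Step 3: HALVE(m) → m = 0
Step 4: ADD(z, m) → m = 0
Step 5: INC(z) → m = 0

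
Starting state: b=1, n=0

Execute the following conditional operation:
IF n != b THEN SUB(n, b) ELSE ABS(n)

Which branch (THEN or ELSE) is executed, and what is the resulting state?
Branch: THEN, Final state: b=1, n=-1

Evaluating condition: n != b
n = 0, b = 1
Condition is True, so THEN branch executes
After SUB(n, b): b=1, n=-1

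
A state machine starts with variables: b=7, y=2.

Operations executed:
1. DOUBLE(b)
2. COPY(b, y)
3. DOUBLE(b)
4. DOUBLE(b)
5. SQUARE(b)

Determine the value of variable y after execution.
y = 2

Tracing execution:
Step 1: DOUBLE(b) → y = 2
Step 2: COPY(b, y) → y = 2
Step 3: DOUBLE(b) → y = 2
Step 4: DOUBLE(b) → y = 2
Step 5: SQUARE(b) → y = 2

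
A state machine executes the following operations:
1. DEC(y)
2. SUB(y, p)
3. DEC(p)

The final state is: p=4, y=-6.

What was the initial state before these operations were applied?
p=5, y=0

Working backwards:
Final state: p=4, y=-6
Before step 3 (DEC(p)): p=5, y=-6
Before step 2 (SUB(y, p)): p=5, y=-1
Before step 1 (DEC(y)): p=5, y=0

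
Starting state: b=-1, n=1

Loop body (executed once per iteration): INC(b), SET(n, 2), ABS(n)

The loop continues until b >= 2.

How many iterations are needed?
3

Tracing iterations:
Initial: b=-1, n=1
After iteration 1: b=0, n=2
After iteration 2: b=1, n=2
After iteration 3: b=2, n=2
b >= 2 now holds, so the loop exits after 3 iterations.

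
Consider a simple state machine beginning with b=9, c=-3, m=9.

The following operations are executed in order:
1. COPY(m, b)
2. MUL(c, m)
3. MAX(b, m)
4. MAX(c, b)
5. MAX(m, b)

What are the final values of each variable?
{b: 9, c: 9, m: 9}

Step-by-step execution:
Initial: b=9, c=-3, m=9
After step 1 (COPY(m, b)): b=9, c=-3, m=9
After step 2 (MUL(c, m)): b=9, c=-27, m=9
After step 3 (MAX(b, m)): b=9, c=-27, m=9
After step 4 (MAX(c, b)): b=9, c=9, m=9
After step 5 (MAX(m, b)): b=9, c=9, m=9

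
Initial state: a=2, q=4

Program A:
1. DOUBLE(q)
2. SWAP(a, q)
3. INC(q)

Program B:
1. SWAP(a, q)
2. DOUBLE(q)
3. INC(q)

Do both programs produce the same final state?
No

Program A final state: a=8, q=3
Program B final state: a=4, q=5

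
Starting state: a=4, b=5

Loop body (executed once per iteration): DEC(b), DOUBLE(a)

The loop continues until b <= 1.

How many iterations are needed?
4

Tracing iterations:
Initial: a=4, b=5
After iteration 1: a=8, b=4
After iteration 2: a=16, b=3
After iteration 3: a=32, b=2
After iteration 4: a=64, b=1
b <= 1 now holds, so the loop exits after 4 iterations.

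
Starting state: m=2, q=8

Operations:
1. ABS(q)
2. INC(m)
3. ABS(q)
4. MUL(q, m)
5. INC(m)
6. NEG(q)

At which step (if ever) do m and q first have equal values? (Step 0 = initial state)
Never

m and q never become equal during execution.

Comparing values at each step:
Initial: m=2, q=8
After step 1: m=2, q=8
After step 2: m=3, q=8
After step 3: m=3, q=8
After step 4: m=3, q=24
After step 5: m=4, q=24
After step 6: m=4, q=-24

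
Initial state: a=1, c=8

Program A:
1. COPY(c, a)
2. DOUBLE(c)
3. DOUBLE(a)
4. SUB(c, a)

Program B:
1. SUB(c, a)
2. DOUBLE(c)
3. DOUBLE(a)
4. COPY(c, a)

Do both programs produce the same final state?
No

Program A final state: a=2, c=0
Program B final state: a=2, c=2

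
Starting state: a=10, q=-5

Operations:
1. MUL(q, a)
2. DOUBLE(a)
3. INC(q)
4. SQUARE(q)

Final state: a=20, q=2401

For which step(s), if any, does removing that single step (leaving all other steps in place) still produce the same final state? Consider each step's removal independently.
None - removing any single step changes the final result

Testing removal of each single step:
Without step 1: final = a=20, q=16 (different)
Without step 2: final = a=10, q=2401 (different)
Without step 3: final = a=20, q=2500 (different)
Without step 4: final = a=20, q=-49 (different)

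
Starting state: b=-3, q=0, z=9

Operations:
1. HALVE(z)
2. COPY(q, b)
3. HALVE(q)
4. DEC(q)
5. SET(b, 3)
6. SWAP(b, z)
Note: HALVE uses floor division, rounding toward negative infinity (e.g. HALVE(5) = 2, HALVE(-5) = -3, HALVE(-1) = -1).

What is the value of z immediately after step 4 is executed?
z = 4

Tracing z through execution:
Initial: z = 9
After step 1 (HALVE(z)): z = 4
After step 2 (COPY(q, b)): z = 4
After step 3 (HALVE(q)): z = 4
After step 4 (DEC(q)): z = 4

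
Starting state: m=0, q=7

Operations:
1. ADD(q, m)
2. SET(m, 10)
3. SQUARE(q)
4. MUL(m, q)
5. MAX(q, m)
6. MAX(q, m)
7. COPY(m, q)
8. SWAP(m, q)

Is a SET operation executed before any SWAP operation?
Yes

First SET: step 2
First SWAP: step 8
Since 2 < 8, SET comes first.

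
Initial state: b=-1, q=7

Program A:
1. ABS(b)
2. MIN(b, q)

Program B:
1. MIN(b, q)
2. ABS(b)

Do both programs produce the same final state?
Yes

Program A final state: b=1, q=7
Program B final state: b=1, q=7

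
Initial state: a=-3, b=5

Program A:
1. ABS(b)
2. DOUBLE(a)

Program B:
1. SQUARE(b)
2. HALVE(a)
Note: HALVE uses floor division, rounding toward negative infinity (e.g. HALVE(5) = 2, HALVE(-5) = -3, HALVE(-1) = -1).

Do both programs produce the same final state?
No

Program A final state: a=-6, b=5
Program B final state: a=-2, b=25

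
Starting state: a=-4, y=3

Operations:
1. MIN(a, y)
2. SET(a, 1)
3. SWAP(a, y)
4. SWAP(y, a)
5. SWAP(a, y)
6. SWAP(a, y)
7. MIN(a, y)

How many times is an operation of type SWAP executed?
4

Counting SWAP operations:
Step 3: SWAP(a, y) ← SWAP
Step 4: SWAP(y, a) ← SWAP
Step 5: SWAP(a, y) ← SWAP
Step 6: SWAP(a, y) ← SWAP
Total: 4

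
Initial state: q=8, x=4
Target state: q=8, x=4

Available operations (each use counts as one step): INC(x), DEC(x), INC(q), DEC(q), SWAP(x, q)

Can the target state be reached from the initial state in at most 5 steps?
Yes

Path (0 steps): 0 steps (already at target)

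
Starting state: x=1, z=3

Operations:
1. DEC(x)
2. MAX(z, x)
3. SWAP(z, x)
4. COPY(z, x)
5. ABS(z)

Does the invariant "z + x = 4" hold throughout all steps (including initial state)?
No, violated after step 1

The invariant is violated after step 1.

State at each step:
Initial: x=1, z=3
After step 1: x=0, z=3
After step 2: x=0, z=3
After step 3: x=3, z=0
After step 4: x=3, z=3
After step 5: x=3, z=3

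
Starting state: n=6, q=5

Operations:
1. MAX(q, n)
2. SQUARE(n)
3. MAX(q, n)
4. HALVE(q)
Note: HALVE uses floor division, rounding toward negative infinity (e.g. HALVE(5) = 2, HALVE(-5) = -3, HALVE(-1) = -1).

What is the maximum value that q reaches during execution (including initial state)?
36

Values of q at each step:
Initial: q = 5
After step 1: q = 6
After step 2: q = 6
After step 3: q = 36 ← maximum
After step 4: q = 18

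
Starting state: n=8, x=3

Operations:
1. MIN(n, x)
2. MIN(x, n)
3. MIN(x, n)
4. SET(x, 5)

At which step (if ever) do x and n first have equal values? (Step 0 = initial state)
Step 1

x and n first become equal after step 1.

Comparing values at each step:
Initial: x=3, n=8
After step 1: x=3, n=3 ← equal!
After step 2: x=3, n=3 ← equal!
After step 3: x=3, n=3 ← equal!
After step 4: x=5, n=3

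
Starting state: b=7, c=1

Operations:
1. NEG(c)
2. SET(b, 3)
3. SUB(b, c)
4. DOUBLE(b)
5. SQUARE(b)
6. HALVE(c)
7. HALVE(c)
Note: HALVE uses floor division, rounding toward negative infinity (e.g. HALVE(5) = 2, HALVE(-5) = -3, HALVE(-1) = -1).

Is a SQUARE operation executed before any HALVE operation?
Yes

First SQUARE: step 5
First HALVE: step 6
Since 5 < 6, SQUARE comes first.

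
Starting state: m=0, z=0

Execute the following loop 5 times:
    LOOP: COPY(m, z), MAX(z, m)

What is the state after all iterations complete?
m=0, z=0

Iteration trace:
Start: m=0, z=0
After iteration 1: m=0, z=0
After iteration 2: m=0, z=0
After iteration 3: m=0, z=0
After iteration 4: m=0, z=0
After iteration 5: m=0, z=0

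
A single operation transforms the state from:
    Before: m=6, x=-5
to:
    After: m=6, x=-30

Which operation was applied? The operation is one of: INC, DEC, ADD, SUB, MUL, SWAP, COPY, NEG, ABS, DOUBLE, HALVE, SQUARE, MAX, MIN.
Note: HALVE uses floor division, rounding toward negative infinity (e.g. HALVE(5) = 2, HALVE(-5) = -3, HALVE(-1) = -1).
MUL(x, m)

Analyzing the change:
Before: m=6, x=-5
After: m=6, x=-30
Variable x changed from -5 to -30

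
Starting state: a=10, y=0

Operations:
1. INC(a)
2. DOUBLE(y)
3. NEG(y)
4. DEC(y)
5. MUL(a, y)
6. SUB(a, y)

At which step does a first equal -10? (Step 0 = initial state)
Step 6

Tracing a:
Initial: a = 10
After step 1: a = 11
After step 2: a = 11
After step 3: a = 11
After step 4: a = 11
After step 5: a = -11
After step 6: a = -10 ← first occurrence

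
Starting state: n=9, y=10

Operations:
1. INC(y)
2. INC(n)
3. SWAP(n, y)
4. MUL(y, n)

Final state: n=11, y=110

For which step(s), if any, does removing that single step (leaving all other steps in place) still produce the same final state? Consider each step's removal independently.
None - removing any single step changes the final result

Testing removal of each single step:
Without step 1: final = n=10, y=100 (different)
Without step 2: final = n=11, y=99 (different)
Without step 3: final = n=10, y=110 (different)
Without step 4: final = n=11, y=10 (different)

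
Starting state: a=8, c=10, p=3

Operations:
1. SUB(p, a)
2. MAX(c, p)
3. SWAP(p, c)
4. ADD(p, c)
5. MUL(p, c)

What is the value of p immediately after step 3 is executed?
p = 10

Tracing p through execution:
Initial: p = 3
After step 1 (SUB(p, a)): p = -5
After step 2 (MAX(c, p)): p = -5
After step 3 (SWAP(p, c)): p = 10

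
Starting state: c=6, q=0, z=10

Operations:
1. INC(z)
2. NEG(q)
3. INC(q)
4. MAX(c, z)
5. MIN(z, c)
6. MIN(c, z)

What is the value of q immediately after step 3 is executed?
q = 1

Tracing q through execution:
Initial: q = 0
After step 1 (INC(z)): q = 0
After step 2 (NEG(q)): q = 0
After step 3 (INC(q)): q = 1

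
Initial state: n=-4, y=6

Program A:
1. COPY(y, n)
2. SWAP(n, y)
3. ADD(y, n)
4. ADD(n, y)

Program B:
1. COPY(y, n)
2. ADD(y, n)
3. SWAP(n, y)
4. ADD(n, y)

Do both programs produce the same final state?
No

Program A final state: n=-12, y=-8
Program B final state: n=-12, y=-4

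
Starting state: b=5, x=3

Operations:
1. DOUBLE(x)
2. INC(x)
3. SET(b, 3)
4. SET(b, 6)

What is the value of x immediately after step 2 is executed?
x = 7

Tracing x through execution:
Initial: x = 3
After step 1 (DOUBLE(x)): x = 6
After step 2 (INC(x)): x = 7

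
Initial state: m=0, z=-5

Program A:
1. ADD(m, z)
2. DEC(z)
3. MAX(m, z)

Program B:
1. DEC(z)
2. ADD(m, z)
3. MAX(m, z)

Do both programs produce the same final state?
No

Program A final state: m=-5, z=-6
Program B final state: m=-6, z=-6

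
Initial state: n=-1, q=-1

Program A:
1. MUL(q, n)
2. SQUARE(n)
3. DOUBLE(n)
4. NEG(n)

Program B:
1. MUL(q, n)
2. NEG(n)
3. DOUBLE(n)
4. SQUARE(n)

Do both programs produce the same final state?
No

Program A final state: n=-2, q=1
Program B final state: n=4, q=1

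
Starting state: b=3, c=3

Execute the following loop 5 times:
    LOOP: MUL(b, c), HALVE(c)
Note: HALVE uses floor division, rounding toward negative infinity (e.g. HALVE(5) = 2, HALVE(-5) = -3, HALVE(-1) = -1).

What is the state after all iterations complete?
b=0, c=0

Iteration trace:
Start: b=3, c=3
After iteration 1: b=9, c=1
After iteration 2: b=9, c=0
After iteration 3: b=0, c=0
After iteration 4: b=0, c=0
After iteration 5: b=0, c=0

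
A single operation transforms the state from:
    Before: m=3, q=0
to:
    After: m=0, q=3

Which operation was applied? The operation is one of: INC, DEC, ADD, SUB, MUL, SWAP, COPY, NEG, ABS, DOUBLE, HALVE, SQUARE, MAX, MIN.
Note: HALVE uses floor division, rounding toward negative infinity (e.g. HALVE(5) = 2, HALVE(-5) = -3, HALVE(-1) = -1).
SWAP(m, q)

Analyzing the change:
Before: m=3, q=0
After: m=0, q=3
Variable m changed from 3 to 0
Variable q changed from 0 to 3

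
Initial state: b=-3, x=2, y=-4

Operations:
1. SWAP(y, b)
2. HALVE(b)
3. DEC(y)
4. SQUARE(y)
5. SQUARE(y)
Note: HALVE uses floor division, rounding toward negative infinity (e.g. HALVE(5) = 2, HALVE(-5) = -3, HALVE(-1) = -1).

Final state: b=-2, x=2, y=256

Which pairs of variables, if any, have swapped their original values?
None

Comparing initial and final values:
y: -4 → 256
b: -3 → -2
x: 2 → 2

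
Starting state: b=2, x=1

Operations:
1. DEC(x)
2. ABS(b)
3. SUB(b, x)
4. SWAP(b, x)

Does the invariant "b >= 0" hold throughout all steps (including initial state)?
Yes

The invariant holds at every step.

State at each step:
Initial: b=2, x=1
After step 1: b=2, x=0
After step 2: b=2, x=0
After step 3: b=2, x=0
After step 4: b=0, x=2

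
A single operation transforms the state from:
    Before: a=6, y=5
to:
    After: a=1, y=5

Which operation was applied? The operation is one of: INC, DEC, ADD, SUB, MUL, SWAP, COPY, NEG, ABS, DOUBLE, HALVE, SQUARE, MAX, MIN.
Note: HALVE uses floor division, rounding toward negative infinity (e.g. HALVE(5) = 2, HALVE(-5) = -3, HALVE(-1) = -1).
SUB(a, y)

Analyzing the change:
Before: a=6, y=5
After: a=1, y=5
Variable a changed from 6 to 1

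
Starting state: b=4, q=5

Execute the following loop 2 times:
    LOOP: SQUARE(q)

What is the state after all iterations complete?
b=4, q=625

Iteration trace:
Start: b=4, q=5
After iteration 1: b=4, q=25
After iteration 2: b=4, q=625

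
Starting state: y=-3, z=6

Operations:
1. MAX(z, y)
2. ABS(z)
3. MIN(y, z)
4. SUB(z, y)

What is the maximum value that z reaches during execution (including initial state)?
9

Values of z at each step:
Initial: z = 6
After step 1: z = 6
After step 2: z = 6
After step 3: z = 6
After step 4: z = 9 ← maximum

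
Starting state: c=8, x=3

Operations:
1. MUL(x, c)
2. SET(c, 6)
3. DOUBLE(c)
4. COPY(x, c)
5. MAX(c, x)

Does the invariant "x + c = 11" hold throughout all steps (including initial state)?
No, violated after step 1

The invariant is violated after step 1.

State at each step:
Initial: c=8, x=3
After step 1: c=8, x=24
After step 2: c=6, x=24
After step 3: c=12, x=24
After step 4: c=12, x=12
After step 5: c=12, x=12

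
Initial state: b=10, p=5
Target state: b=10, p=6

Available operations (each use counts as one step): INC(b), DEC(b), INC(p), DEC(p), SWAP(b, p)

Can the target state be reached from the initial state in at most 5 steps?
Yes

Path (1 step): INC(p)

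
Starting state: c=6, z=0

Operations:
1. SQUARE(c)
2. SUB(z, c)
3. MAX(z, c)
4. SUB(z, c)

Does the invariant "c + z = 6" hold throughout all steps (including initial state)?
No, violated after step 1

The invariant is violated after step 1.

State at each step:
Initial: c=6, z=0
After step 1: c=36, z=0
After step 2: c=36, z=-36
After step 3: c=36, z=36
After step 4: c=36, z=0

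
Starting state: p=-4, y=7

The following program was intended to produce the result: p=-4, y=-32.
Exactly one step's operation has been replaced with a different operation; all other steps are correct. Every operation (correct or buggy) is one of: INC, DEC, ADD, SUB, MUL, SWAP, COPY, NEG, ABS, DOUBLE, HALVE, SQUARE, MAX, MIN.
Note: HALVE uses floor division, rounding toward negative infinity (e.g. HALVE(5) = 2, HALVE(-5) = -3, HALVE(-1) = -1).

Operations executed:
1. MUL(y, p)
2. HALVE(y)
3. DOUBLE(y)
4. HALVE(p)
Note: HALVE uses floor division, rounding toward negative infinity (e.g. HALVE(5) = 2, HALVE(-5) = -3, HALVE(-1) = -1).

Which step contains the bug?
Step 4

Trace with buggy code:
Initial: p=-4, y=7
After step 1: p=-4, y=-28
After step 2: p=-4, y=-14
After step 3: p=-4, y=-28
After step 4: p=-2, y=-28
Actual final p=-2, y=-28 ≠ expected p=-4, y=-32.
Step 4 is the only position where a single-operation replacement can produce the expected result.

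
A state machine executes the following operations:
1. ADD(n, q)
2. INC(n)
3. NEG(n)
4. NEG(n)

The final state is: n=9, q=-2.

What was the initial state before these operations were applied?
n=10, q=-2

Working backwards:
Final state: n=9, q=-2
Before step 4 (NEG(n)): n=-9, q=-2
Before step 3 (NEG(n)): n=9, q=-2
Before step 2 (INC(n)): n=8, q=-2
Before step 1 (ADD(n, q)): n=10, q=-2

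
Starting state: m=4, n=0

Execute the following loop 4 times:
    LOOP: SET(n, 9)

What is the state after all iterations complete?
m=4, n=9

Iteration trace:
Start: m=4, n=0
After iteration 1: m=4, n=9
After iteration 2: m=4, n=9
After iteration 3: m=4, n=9
After iteration 4: m=4, n=9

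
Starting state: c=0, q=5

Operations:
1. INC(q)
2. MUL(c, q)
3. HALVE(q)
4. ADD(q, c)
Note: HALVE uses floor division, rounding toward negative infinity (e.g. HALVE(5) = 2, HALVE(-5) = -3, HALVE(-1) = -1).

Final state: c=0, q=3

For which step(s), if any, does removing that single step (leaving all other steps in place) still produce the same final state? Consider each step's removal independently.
Step(s) 2, 4

Testing removal of each single step:
Without step 1: final = c=0, q=2 (different)
Without step 2: final = c=0, q=3 (same)
Without step 3: final = c=0, q=6 (different)
Without step 4: final = c=0, q=3 (same)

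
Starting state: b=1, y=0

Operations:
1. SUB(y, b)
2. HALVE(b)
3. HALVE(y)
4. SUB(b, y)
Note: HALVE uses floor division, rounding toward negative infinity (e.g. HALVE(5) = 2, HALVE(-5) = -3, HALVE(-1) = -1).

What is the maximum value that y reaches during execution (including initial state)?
0

Values of y at each step:
Initial: y = 0 ← maximum
After step 1: y = -1
After step 2: y = -1
After step 3: y = -1
After step 4: y = -1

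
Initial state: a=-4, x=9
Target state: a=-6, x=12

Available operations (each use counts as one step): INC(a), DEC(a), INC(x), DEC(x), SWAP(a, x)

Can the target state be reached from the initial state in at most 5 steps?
Yes

Path (5 steps): DEC(a) → DEC(a) → INC(x) → INC(x) → INC(x)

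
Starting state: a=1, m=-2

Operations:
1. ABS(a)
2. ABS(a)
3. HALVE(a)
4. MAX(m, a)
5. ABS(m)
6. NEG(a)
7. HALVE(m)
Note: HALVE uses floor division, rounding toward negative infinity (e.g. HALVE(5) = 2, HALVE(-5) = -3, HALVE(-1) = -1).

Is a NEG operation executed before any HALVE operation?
No

First NEG: step 6
First HALVE: step 3
Since 6 > 3, HALVE comes first.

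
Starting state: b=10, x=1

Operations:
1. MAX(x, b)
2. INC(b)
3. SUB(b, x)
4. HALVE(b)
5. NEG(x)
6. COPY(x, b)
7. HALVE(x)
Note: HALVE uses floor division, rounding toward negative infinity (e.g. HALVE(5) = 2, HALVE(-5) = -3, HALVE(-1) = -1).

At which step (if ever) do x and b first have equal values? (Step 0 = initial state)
Step 1

x and b first become equal after step 1.

Comparing values at each step:
Initial: x=1, b=10
After step 1: x=10, b=10 ← equal!
After step 2: x=10, b=11
After step 3: x=10, b=1
After step 4: x=10, b=0
After step 5: x=-10, b=0
After step 6: x=0, b=0 ← equal!
After step 7: x=0, b=0 ← equal!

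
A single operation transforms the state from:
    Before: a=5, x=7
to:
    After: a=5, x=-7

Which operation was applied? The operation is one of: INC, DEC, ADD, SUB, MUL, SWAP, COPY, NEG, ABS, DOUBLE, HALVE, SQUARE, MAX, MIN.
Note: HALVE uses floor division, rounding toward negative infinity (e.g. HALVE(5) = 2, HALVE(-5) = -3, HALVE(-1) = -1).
NEG(x)

Analyzing the change:
Before: a=5, x=7
After: a=5, x=-7
Variable x changed from 7 to -7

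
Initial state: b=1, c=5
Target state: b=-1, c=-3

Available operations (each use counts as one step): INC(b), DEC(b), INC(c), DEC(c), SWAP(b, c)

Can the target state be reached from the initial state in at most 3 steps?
No

The target state cannot be reached within 3 steps.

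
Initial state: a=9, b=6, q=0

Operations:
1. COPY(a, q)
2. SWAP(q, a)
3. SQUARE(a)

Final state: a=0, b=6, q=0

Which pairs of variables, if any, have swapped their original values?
None

Comparing initial and final values:
a: 9 → 0
q: 0 → 0
b: 6 → 6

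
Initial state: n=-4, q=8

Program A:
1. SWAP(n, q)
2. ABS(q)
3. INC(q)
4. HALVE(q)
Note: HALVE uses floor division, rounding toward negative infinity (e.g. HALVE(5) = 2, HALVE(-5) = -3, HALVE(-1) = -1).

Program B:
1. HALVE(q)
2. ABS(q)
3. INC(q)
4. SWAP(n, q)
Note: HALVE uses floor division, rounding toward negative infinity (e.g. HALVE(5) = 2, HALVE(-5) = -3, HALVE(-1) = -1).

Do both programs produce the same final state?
No

Program A final state: n=8, q=2
Program B final state: n=5, q=-4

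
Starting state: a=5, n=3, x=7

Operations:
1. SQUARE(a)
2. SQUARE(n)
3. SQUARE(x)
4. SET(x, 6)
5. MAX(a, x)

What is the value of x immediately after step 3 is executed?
x = 49

Tracing x through execution:
Initial: x = 7
After step 1 (SQUARE(a)): x = 7
After step 2 (SQUARE(n)): x = 7
After step 3 (SQUARE(x)): x = 49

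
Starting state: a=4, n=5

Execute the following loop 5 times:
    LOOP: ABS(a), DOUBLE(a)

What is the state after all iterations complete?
a=128, n=5

Iteration trace:
Start: a=4, n=5
After iteration 1: a=8, n=5
After iteration 2: a=16, n=5
After iteration 3: a=32, n=5
After iteration 4: a=64, n=5
After iteration 5: a=128, n=5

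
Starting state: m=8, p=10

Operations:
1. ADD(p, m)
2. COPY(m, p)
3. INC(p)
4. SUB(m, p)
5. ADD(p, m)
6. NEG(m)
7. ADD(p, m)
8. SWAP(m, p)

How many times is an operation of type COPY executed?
1

Counting COPY operations:
Step 2: COPY(m, p) ← COPY
Total: 1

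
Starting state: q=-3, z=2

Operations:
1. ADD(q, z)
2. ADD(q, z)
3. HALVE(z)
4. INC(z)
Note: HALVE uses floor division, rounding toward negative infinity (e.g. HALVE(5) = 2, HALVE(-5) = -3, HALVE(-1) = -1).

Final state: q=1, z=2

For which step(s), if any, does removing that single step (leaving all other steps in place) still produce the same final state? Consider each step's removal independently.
None - removing any single step changes the final result

Testing removal of each single step:
Without step 1: final = q=-1, z=2 (different)
Without step 2: final = q=-1, z=2 (different)
Without step 3: final = q=1, z=3 (different)
Without step 4: final = q=1, z=1 (different)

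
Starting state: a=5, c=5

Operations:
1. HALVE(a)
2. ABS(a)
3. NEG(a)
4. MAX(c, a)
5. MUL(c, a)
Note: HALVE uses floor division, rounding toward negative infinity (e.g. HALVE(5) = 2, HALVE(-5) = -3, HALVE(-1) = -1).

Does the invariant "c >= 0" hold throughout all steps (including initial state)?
No, violated after step 5

The invariant is violated after step 5.

State at each step:
Initial: a=5, c=5
After step 1: a=2, c=5
After step 2: a=2, c=5
After step 3: a=-2, c=5
After step 4: a=-2, c=5
After step 5: a=-2, c=-10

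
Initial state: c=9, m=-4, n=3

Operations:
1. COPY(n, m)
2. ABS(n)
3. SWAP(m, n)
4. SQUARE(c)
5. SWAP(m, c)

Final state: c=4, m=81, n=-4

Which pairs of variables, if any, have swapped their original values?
None

Comparing initial and final values:
n: 3 → -4
c: 9 → 4
m: -4 → 81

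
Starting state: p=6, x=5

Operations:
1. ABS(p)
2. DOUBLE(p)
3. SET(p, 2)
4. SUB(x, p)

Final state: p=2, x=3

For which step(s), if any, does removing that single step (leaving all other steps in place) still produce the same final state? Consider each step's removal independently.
Step(s) 1, 2

Testing removal of each single step:
Without step 1: final = p=2, x=3 (same)
Without step 2: final = p=2, x=3 (same)
Without step 3: final = p=12, x=-7 (different)
Without step 4: final = p=2, x=5 (different)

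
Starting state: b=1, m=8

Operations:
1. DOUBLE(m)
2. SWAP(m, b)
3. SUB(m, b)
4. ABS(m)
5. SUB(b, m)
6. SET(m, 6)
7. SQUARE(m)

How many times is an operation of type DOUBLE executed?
1

Counting DOUBLE operations:
Step 1: DOUBLE(m) ← DOUBLE
Total: 1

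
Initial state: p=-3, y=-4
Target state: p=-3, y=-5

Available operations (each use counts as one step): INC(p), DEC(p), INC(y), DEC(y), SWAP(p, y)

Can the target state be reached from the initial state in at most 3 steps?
Yes

Path (1 step): DEC(y)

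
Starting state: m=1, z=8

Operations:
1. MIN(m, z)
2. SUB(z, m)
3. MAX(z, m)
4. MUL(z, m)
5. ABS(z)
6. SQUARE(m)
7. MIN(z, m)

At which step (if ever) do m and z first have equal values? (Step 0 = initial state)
Step 7

m and z first become equal after step 7.

Comparing values at each step:
Initial: m=1, z=8
After step 1: m=1, z=8
After step 2: m=1, z=7
After step 3: m=1, z=7
After step 4: m=1, z=7
After step 5: m=1, z=7
After step 6: m=1, z=7
After step 7: m=1, z=1 ← equal!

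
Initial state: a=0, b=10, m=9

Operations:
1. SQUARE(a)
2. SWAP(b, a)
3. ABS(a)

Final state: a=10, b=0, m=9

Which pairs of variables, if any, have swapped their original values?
(a, b)

Comparing initial and final values:
m: 9 → 9
a: 0 → 10
b: 10 → 0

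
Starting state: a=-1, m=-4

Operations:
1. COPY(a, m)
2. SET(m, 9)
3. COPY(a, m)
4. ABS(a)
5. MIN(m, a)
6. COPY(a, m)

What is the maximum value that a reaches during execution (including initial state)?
9

Values of a at each step:
Initial: a = -1
After step 1: a = -4
After step 2: a = -4
After step 3: a = 9 ← maximum
After step 4: a = 9
After step 5: a = 9
After step 6: a = 9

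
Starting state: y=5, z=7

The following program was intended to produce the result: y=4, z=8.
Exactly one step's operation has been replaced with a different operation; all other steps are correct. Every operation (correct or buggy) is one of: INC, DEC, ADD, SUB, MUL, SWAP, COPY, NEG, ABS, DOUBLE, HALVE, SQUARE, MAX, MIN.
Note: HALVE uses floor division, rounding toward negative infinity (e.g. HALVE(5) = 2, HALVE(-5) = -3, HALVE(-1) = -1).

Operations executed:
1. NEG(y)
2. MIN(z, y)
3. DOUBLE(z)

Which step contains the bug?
Step 1

Trace with buggy code:
Initial: y=5, z=7
After step 1: y=-5, z=7
After step 2: y=-5, z=-5
After step 3: y=-5, z=-10
Actual final y=-5, z=-10 ≠ expected y=4, z=8.
Step 1 is the only position where a single-operation replacement can produce the expected result.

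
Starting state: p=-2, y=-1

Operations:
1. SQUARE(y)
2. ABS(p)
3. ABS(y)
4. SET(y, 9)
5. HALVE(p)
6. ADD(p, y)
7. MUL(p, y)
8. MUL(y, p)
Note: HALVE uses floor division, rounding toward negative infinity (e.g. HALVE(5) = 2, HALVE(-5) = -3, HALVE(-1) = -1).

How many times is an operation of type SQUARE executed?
1

Counting SQUARE operations:
Step 1: SQUARE(y) ← SQUARE
Total: 1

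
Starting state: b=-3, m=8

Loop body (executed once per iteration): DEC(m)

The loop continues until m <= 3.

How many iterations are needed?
5

Tracing iterations:
Initial: b=-3, m=8
After iteration 1: b=-3, m=7
After iteration 2: b=-3, m=6
After iteration 3: b=-3, m=5
After iteration 4: b=-3, m=4
After iteration 5: b=-3, m=3
m <= 3 now holds, so the loop exits after 5 iterations.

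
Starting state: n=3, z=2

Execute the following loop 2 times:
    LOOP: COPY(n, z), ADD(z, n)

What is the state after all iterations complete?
n=4, z=8

Iteration trace:
Start: n=3, z=2
After iteration 1: n=2, z=4
After iteration 2: n=4, z=8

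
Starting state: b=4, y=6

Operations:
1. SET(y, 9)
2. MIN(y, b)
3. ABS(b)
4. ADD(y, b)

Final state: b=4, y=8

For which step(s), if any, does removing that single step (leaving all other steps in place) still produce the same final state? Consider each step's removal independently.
Step(s) 1, 3

Testing removal of each single step:
Without step 1: final = b=4, y=8 (same)
Without step 2: final = b=4, y=13 (different)
Without step 3: final = b=4, y=8 (same)
Without step 4: final = b=4, y=4 (different)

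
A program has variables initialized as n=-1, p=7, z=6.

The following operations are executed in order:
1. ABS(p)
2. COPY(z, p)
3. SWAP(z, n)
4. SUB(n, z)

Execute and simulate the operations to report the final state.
{n: 8, p: 7, z: -1}

Step-by-step execution:
Initial: n=-1, p=7, z=6
After step 1 (ABS(p)): n=-1, p=7, z=6
After step 2 (COPY(z, p)): n=-1, p=7, z=7
After step 3 (SWAP(z, n)): n=7, p=7, z=-1
After step 4 (SUB(n, z)): n=8, p=7, z=-1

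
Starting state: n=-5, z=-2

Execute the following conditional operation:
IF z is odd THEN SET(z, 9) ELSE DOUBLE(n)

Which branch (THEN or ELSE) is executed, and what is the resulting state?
Branch: ELSE, Final state: n=-10, z=-2

Evaluating condition: z is odd
Condition is False, so ELSE branch executes
After DOUBLE(n): n=-10, z=-2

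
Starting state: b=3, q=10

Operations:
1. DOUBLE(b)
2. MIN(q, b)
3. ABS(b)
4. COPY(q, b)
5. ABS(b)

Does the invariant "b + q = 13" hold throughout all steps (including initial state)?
No, violated after step 1

The invariant is violated after step 1.

State at each step:
Initial: b=3, q=10
After step 1: b=6, q=10
After step 2: b=6, q=6
After step 3: b=6, q=6
After step 4: b=6, q=6
After step 5: b=6, q=6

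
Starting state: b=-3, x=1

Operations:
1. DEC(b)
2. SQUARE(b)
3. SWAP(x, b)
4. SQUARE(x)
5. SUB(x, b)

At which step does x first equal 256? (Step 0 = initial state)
Step 4

Tracing x:
Initial: x = 1
After step 1: x = 1
After step 2: x = 1
After step 3: x = 16
After step 4: x = 256 ← first occurrence
After step 5: x = 255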